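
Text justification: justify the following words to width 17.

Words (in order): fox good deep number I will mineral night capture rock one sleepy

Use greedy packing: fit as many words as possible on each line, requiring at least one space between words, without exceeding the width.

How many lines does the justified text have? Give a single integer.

Line 1: ['fox', 'good', 'deep'] (min_width=13, slack=4)
Line 2: ['number', 'I', 'will'] (min_width=13, slack=4)
Line 3: ['mineral', 'night'] (min_width=13, slack=4)
Line 4: ['capture', 'rock', 'one'] (min_width=16, slack=1)
Line 5: ['sleepy'] (min_width=6, slack=11)
Total lines: 5

Answer: 5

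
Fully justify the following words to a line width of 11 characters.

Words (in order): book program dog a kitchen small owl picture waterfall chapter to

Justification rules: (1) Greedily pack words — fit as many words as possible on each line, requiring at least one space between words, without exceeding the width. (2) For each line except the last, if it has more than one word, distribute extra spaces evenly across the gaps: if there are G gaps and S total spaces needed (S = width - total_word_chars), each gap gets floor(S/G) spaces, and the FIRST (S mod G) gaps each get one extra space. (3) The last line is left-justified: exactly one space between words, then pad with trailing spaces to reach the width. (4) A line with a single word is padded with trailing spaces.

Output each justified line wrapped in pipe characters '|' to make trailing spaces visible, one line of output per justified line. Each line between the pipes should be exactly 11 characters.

Answer: |book       |
|program dog|
|a   kitchen|
|small   owl|
|picture    |
|waterfall  |
|chapter to |

Derivation:
Line 1: ['book'] (min_width=4, slack=7)
Line 2: ['program', 'dog'] (min_width=11, slack=0)
Line 3: ['a', 'kitchen'] (min_width=9, slack=2)
Line 4: ['small', 'owl'] (min_width=9, slack=2)
Line 5: ['picture'] (min_width=7, slack=4)
Line 6: ['waterfall'] (min_width=9, slack=2)
Line 7: ['chapter', 'to'] (min_width=10, slack=1)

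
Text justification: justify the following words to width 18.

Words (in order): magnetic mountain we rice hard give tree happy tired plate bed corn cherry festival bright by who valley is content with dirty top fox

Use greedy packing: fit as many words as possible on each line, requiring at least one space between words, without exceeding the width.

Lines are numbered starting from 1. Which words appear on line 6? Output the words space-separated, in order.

Line 1: ['magnetic', 'mountain'] (min_width=17, slack=1)
Line 2: ['we', 'rice', 'hard', 'give'] (min_width=17, slack=1)
Line 3: ['tree', 'happy', 'tired'] (min_width=16, slack=2)
Line 4: ['plate', 'bed', 'corn'] (min_width=14, slack=4)
Line 5: ['cherry', 'festival'] (min_width=15, slack=3)
Line 6: ['bright', 'by', 'who'] (min_width=13, slack=5)
Line 7: ['valley', 'is', 'content'] (min_width=17, slack=1)
Line 8: ['with', 'dirty', 'top', 'fox'] (min_width=18, slack=0)

Answer: bright by who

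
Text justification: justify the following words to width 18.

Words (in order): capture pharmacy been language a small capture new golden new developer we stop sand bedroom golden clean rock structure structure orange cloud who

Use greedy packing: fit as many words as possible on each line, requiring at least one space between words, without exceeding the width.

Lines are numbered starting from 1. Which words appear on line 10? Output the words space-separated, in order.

Answer: cloud who

Derivation:
Line 1: ['capture', 'pharmacy'] (min_width=16, slack=2)
Line 2: ['been', 'language', 'a'] (min_width=15, slack=3)
Line 3: ['small', 'capture', 'new'] (min_width=17, slack=1)
Line 4: ['golden', 'new'] (min_width=10, slack=8)
Line 5: ['developer', 'we', 'stop'] (min_width=17, slack=1)
Line 6: ['sand', 'bedroom'] (min_width=12, slack=6)
Line 7: ['golden', 'clean', 'rock'] (min_width=17, slack=1)
Line 8: ['structure'] (min_width=9, slack=9)
Line 9: ['structure', 'orange'] (min_width=16, slack=2)
Line 10: ['cloud', 'who'] (min_width=9, slack=9)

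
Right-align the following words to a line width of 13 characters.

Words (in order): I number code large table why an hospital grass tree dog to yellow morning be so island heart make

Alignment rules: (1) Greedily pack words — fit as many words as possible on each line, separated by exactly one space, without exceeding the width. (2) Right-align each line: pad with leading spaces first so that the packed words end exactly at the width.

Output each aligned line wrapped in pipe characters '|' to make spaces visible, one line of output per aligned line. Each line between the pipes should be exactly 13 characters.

Answer: |I number code|
|  large table|
|       why an|
|     hospital|
|   grass tree|
|dog to yellow|
|morning be so|
| island heart|
|         make|

Derivation:
Line 1: ['I', 'number', 'code'] (min_width=13, slack=0)
Line 2: ['large', 'table'] (min_width=11, slack=2)
Line 3: ['why', 'an'] (min_width=6, slack=7)
Line 4: ['hospital'] (min_width=8, slack=5)
Line 5: ['grass', 'tree'] (min_width=10, slack=3)
Line 6: ['dog', 'to', 'yellow'] (min_width=13, slack=0)
Line 7: ['morning', 'be', 'so'] (min_width=13, slack=0)
Line 8: ['island', 'heart'] (min_width=12, slack=1)
Line 9: ['make'] (min_width=4, slack=9)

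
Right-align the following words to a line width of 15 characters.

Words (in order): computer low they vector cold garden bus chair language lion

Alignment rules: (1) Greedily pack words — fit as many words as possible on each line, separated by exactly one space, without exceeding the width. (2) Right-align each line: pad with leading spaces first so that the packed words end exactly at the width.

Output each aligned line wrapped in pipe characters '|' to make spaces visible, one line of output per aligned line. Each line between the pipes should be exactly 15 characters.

Line 1: ['computer', 'low'] (min_width=12, slack=3)
Line 2: ['they', 'vector'] (min_width=11, slack=4)
Line 3: ['cold', 'garden', 'bus'] (min_width=15, slack=0)
Line 4: ['chair', 'language'] (min_width=14, slack=1)
Line 5: ['lion'] (min_width=4, slack=11)

Answer: |   computer low|
|    they vector|
|cold garden bus|
| chair language|
|           lion|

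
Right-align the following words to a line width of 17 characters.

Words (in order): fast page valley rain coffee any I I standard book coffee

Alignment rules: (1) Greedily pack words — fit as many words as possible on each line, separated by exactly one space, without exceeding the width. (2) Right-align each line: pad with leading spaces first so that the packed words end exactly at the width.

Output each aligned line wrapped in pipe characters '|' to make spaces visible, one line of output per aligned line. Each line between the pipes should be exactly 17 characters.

Line 1: ['fast', 'page', 'valley'] (min_width=16, slack=1)
Line 2: ['rain', 'coffee', 'any', 'I'] (min_width=17, slack=0)
Line 3: ['I', 'standard', 'book'] (min_width=15, slack=2)
Line 4: ['coffee'] (min_width=6, slack=11)

Answer: | fast page valley|
|rain coffee any I|
|  I standard book|
|           coffee|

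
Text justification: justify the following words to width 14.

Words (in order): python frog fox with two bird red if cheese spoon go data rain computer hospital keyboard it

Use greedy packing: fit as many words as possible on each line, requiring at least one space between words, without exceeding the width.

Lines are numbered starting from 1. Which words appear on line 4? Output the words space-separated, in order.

Line 1: ['python', 'frog'] (min_width=11, slack=3)
Line 2: ['fox', 'with', 'two'] (min_width=12, slack=2)
Line 3: ['bird', 'red', 'if'] (min_width=11, slack=3)
Line 4: ['cheese', 'spoon'] (min_width=12, slack=2)
Line 5: ['go', 'data', 'rain'] (min_width=12, slack=2)
Line 6: ['computer'] (min_width=8, slack=6)
Line 7: ['hospital'] (min_width=8, slack=6)
Line 8: ['keyboard', 'it'] (min_width=11, slack=3)

Answer: cheese spoon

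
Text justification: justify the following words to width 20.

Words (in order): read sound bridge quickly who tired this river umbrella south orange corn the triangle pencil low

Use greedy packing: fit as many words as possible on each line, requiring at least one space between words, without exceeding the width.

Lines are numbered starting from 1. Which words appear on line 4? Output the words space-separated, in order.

Answer: south orange corn

Derivation:
Line 1: ['read', 'sound', 'bridge'] (min_width=17, slack=3)
Line 2: ['quickly', 'who', 'tired'] (min_width=17, slack=3)
Line 3: ['this', 'river', 'umbrella'] (min_width=19, slack=1)
Line 4: ['south', 'orange', 'corn'] (min_width=17, slack=3)
Line 5: ['the', 'triangle', 'pencil'] (min_width=19, slack=1)
Line 6: ['low'] (min_width=3, slack=17)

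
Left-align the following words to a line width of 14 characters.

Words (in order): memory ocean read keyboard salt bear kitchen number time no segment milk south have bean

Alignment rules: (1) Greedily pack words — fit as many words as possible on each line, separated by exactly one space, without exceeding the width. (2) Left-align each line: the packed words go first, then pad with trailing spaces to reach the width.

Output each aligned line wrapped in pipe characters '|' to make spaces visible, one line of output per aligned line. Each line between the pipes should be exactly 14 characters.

Answer: |memory ocean  |
|read keyboard |
|salt bear     |
|kitchen number|
|time no       |
|segment milk  |
|south have    |
|bean          |

Derivation:
Line 1: ['memory', 'ocean'] (min_width=12, slack=2)
Line 2: ['read', 'keyboard'] (min_width=13, slack=1)
Line 3: ['salt', 'bear'] (min_width=9, slack=5)
Line 4: ['kitchen', 'number'] (min_width=14, slack=0)
Line 5: ['time', 'no'] (min_width=7, slack=7)
Line 6: ['segment', 'milk'] (min_width=12, slack=2)
Line 7: ['south', 'have'] (min_width=10, slack=4)
Line 8: ['bean'] (min_width=4, slack=10)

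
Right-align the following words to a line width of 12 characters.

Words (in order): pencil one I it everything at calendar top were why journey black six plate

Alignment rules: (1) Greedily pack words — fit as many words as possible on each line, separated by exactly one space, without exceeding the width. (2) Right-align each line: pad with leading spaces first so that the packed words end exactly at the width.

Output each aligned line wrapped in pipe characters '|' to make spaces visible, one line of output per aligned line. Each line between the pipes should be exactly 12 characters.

Line 1: ['pencil', 'one', 'I'] (min_width=12, slack=0)
Line 2: ['it'] (min_width=2, slack=10)
Line 3: ['everything'] (min_width=10, slack=2)
Line 4: ['at', 'calendar'] (min_width=11, slack=1)
Line 5: ['top', 'were', 'why'] (min_width=12, slack=0)
Line 6: ['journey'] (min_width=7, slack=5)
Line 7: ['black', 'six'] (min_width=9, slack=3)
Line 8: ['plate'] (min_width=5, slack=7)

Answer: |pencil one I|
|          it|
|  everything|
| at calendar|
|top were why|
|     journey|
|   black six|
|       plate|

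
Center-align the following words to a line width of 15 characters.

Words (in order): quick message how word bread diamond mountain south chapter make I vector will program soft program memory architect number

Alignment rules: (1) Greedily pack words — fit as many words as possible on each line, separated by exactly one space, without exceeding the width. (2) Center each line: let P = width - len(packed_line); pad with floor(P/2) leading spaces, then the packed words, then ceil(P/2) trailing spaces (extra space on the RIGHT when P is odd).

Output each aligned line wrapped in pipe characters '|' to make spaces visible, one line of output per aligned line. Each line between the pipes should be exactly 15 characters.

Line 1: ['quick', 'message'] (min_width=13, slack=2)
Line 2: ['how', 'word', 'bread'] (min_width=14, slack=1)
Line 3: ['diamond'] (min_width=7, slack=8)
Line 4: ['mountain', 'south'] (min_width=14, slack=1)
Line 5: ['chapter', 'make', 'I'] (min_width=14, slack=1)
Line 6: ['vector', 'will'] (min_width=11, slack=4)
Line 7: ['program', 'soft'] (min_width=12, slack=3)
Line 8: ['program', 'memory'] (min_width=14, slack=1)
Line 9: ['architect'] (min_width=9, slack=6)
Line 10: ['number'] (min_width=6, slack=9)

Answer: | quick message |
|how word bread |
|    diamond    |
|mountain south |
|chapter make I |
|  vector will  |
| program soft  |
|program memory |
|   architect   |
|    number     |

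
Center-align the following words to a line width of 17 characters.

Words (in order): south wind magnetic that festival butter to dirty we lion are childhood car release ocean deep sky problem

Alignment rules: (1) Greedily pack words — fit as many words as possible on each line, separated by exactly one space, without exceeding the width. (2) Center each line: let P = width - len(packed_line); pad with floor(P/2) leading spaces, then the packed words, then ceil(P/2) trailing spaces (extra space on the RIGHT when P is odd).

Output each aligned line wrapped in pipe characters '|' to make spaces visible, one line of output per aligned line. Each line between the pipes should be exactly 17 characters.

Line 1: ['south', 'wind'] (min_width=10, slack=7)
Line 2: ['magnetic', 'that'] (min_width=13, slack=4)
Line 3: ['festival', 'butter'] (min_width=15, slack=2)
Line 4: ['to', 'dirty', 'we', 'lion'] (min_width=16, slack=1)
Line 5: ['are', 'childhood', 'car'] (min_width=17, slack=0)
Line 6: ['release', 'ocean'] (min_width=13, slack=4)
Line 7: ['deep', 'sky', 'problem'] (min_width=16, slack=1)

Answer: |   south wind    |
|  magnetic that  |
| festival butter |
|to dirty we lion |
|are childhood car|
|  release ocean  |
|deep sky problem |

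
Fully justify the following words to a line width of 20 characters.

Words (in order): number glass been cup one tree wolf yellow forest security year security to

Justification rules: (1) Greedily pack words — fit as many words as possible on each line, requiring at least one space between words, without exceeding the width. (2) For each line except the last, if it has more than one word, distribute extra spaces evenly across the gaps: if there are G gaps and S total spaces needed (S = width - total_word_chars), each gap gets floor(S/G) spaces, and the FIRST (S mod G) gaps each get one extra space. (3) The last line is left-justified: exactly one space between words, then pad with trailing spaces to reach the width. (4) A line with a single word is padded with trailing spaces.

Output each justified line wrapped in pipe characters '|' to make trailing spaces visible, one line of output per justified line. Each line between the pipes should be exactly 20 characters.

Answer: |number   glass  been|
|cup  one  tree  wolf|
|yellow        forest|
|security        year|
|security to         |

Derivation:
Line 1: ['number', 'glass', 'been'] (min_width=17, slack=3)
Line 2: ['cup', 'one', 'tree', 'wolf'] (min_width=17, slack=3)
Line 3: ['yellow', 'forest'] (min_width=13, slack=7)
Line 4: ['security', 'year'] (min_width=13, slack=7)
Line 5: ['security', 'to'] (min_width=11, slack=9)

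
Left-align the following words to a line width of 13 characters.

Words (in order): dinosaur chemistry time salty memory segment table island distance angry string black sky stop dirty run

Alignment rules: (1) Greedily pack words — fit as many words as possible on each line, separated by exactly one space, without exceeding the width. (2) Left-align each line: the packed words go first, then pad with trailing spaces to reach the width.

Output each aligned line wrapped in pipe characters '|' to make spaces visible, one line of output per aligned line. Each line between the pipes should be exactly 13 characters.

Answer: |dinosaur     |
|chemistry    |
|time salty   |
|memory       |
|segment table|
|island       |
|distance     |
|angry string |
|black sky    |
|stop dirty   |
|run          |

Derivation:
Line 1: ['dinosaur'] (min_width=8, slack=5)
Line 2: ['chemistry'] (min_width=9, slack=4)
Line 3: ['time', 'salty'] (min_width=10, slack=3)
Line 4: ['memory'] (min_width=6, slack=7)
Line 5: ['segment', 'table'] (min_width=13, slack=0)
Line 6: ['island'] (min_width=6, slack=7)
Line 7: ['distance'] (min_width=8, slack=5)
Line 8: ['angry', 'string'] (min_width=12, slack=1)
Line 9: ['black', 'sky'] (min_width=9, slack=4)
Line 10: ['stop', 'dirty'] (min_width=10, slack=3)
Line 11: ['run'] (min_width=3, slack=10)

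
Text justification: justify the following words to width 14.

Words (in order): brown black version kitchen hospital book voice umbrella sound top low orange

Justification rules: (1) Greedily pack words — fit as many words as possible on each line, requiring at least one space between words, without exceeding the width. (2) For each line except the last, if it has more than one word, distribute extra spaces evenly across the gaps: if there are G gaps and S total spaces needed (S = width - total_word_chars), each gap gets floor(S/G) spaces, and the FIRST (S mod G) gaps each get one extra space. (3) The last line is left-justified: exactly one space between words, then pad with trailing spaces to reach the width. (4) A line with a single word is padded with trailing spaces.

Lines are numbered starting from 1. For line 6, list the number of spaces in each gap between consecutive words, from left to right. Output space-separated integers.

Answer: 2 1

Derivation:
Line 1: ['brown', 'black'] (min_width=11, slack=3)
Line 2: ['version'] (min_width=7, slack=7)
Line 3: ['kitchen'] (min_width=7, slack=7)
Line 4: ['hospital', 'book'] (min_width=13, slack=1)
Line 5: ['voice', 'umbrella'] (min_width=14, slack=0)
Line 6: ['sound', 'top', 'low'] (min_width=13, slack=1)
Line 7: ['orange'] (min_width=6, slack=8)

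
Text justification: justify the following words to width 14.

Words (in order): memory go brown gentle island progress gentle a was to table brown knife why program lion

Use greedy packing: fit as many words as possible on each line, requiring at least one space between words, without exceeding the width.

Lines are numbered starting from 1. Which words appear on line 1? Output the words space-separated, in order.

Line 1: ['memory', 'go'] (min_width=9, slack=5)
Line 2: ['brown', 'gentle'] (min_width=12, slack=2)
Line 3: ['island'] (min_width=6, slack=8)
Line 4: ['progress'] (min_width=8, slack=6)
Line 5: ['gentle', 'a', 'was'] (min_width=12, slack=2)
Line 6: ['to', 'table', 'brown'] (min_width=14, slack=0)
Line 7: ['knife', 'why'] (min_width=9, slack=5)
Line 8: ['program', 'lion'] (min_width=12, slack=2)

Answer: memory go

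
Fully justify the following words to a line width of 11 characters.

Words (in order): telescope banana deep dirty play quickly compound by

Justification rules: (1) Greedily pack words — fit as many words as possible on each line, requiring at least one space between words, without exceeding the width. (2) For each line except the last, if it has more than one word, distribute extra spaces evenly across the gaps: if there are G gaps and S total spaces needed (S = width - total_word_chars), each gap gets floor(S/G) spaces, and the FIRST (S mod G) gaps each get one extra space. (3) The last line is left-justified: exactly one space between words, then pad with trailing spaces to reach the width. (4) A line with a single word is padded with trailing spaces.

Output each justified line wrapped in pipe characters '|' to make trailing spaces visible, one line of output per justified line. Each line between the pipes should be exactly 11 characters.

Line 1: ['telescope'] (min_width=9, slack=2)
Line 2: ['banana', 'deep'] (min_width=11, slack=0)
Line 3: ['dirty', 'play'] (min_width=10, slack=1)
Line 4: ['quickly'] (min_width=7, slack=4)
Line 5: ['compound', 'by'] (min_width=11, slack=0)

Answer: |telescope  |
|banana deep|
|dirty  play|
|quickly    |
|compound by|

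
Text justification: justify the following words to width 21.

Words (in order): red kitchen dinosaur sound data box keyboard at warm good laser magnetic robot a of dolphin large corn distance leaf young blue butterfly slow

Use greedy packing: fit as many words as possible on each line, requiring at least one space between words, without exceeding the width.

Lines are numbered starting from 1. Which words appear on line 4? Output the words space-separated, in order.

Answer: laser magnetic robot

Derivation:
Line 1: ['red', 'kitchen', 'dinosaur'] (min_width=20, slack=1)
Line 2: ['sound', 'data', 'box'] (min_width=14, slack=7)
Line 3: ['keyboard', 'at', 'warm', 'good'] (min_width=21, slack=0)
Line 4: ['laser', 'magnetic', 'robot'] (min_width=20, slack=1)
Line 5: ['a', 'of', 'dolphin', 'large'] (min_width=18, slack=3)
Line 6: ['corn', 'distance', 'leaf'] (min_width=18, slack=3)
Line 7: ['young', 'blue', 'butterfly'] (min_width=20, slack=1)
Line 8: ['slow'] (min_width=4, slack=17)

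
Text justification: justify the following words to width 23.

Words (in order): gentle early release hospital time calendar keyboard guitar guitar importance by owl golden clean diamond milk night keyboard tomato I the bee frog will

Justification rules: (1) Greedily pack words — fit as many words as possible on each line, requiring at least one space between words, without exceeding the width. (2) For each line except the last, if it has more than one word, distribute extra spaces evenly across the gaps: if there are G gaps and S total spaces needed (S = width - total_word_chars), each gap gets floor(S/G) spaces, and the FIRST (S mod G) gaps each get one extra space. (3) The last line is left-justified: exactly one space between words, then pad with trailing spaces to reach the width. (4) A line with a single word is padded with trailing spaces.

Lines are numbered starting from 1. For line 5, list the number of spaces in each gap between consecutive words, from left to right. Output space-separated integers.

Answer: 3 2

Derivation:
Line 1: ['gentle', 'early', 'release'] (min_width=20, slack=3)
Line 2: ['hospital', 'time', 'calendar'] (min_width=22, slack=1)
Line 3: ['keyboard', 'guitar', 'guitar'] (min_width=22, slack=1)
Line 4: ['importance', 'by', 'owl'] (min_width=17, slack=6)
Line 5: ['golden', 'clean', 'diamond'] (min_width=20, slack=3)
Line 6: ['milk', 'night', 'keyboard'] (min_width=19, slack=4)
Line 7: ['tomato', 'I', 'the', 'bee', 'frog'] (min_width=21, slack=2)
Line 8: ['will'] (min_width=4, slack=19)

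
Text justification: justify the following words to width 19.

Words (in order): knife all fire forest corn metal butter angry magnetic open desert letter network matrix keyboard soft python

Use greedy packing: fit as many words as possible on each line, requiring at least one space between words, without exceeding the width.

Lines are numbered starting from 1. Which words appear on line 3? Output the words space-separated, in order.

Answer: butter angry

Derivation:
Line 1: ['knife', 'all', 'fire'] (min_width=14, slack=5)
Line 2: ['forest', 'corn', 'metal'] (min_width=17, slack=2)
Line 3: ['butter', 'angry'] (min_width=12, slack=7)
Line 4: ['magnetic', 'open'] (min_width=13, slack=6)
Line 5: ['desert', 'letter'] (min_width=13, slack=6)
Line 6: ['network', 'matrix'] (min_width=14, slack=5)
Line 7: ['keyboard', 'soft'] (min_width=13, slack=6)
Line 8: ['python'] (min_width=6, slack=13)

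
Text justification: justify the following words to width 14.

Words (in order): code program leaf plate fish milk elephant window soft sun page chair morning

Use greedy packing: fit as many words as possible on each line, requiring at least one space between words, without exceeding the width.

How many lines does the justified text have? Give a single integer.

Answer: 7

Derivation:
Line 1: ['code', 'program'] (min_width=12, slack=2)
Line 2: ['leaf', 'plate'] (min_width=10, slack=4)
Line 3: ['fish', 'milk'] (min_width=9, slack=5)
Line 4: ['elephant'] (min_width=8, slack=6)
Line 5: ['window', 'soft'] (min_width=11, slack=3)
Line 6: ['sun', 'page', 'chair'] (min_width=14, slack=0)
Line 7: ['morning'] (min_width=7, slack=7)
Total lines: 7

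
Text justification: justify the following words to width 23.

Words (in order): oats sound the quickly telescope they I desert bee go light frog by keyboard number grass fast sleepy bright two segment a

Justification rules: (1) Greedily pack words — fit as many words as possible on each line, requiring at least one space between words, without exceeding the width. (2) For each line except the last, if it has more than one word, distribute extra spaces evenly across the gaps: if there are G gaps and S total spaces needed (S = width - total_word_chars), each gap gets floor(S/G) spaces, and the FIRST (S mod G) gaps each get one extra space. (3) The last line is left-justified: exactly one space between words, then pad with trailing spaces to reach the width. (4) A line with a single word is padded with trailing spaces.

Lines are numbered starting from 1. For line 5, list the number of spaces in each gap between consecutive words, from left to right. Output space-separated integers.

Answer: 2 1 1

Derivation:
Line 1: ['oats', 'sound', 'the', 'quickly'] (min_width=22, slack=1)
Line 2: ['telescope', 'they', 'I', 'desert'] (min_width=23, slack=0)
Line 3: ['bee', 'go', 'light', 'frog', 'by'] (min_width=20, slack=3)
Line 4: ['keyboard', 'number', 'grass'] (min_width=21, slack=2)
Line 5: ['fast', 'sleepy', 'bright', 'two'] (min_width=22, slack=1)
Line 6: ['segment', 'a'] (min_width=9, slack=14)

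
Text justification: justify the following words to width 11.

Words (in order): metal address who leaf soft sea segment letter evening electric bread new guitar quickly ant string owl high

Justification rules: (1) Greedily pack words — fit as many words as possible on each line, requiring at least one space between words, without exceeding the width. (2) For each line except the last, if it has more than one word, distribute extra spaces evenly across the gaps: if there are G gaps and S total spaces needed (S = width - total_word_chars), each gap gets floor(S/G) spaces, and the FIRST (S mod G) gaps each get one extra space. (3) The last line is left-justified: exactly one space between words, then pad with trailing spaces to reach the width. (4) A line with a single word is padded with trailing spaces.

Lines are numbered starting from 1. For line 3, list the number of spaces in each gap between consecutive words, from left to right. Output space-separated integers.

Answer: 3

Derivation:
Line 1: ['metal'] (min_width=5, slack=6)
Line 2: ['address', 'who'] (min_width=11, slack=0)
Line 3: ['leaf', 'soft'] (min_width=9, slack=2)
Line 4: ['sea', 'segment'] (min_width=11, slack=0)
Line 5: ['letter'] (min_width=6, slack=5)
Line 6: ['evening'] (min_width=7, slack=4)
Line 7: ['electric'] (min_width=8, slack=3)
Line 8: ['bread', 'new'] (min_width=9, slack=2)
Line 9: ['guitar'] (min_width=6, slack=5)
Line 10: ['quickly', 'ant'] (min_width=11, slack=0)
Line 11: ['string', 'owl'] (min_width=10, slack=1)
Line 12: ['high'] (min_width=4, slack=7)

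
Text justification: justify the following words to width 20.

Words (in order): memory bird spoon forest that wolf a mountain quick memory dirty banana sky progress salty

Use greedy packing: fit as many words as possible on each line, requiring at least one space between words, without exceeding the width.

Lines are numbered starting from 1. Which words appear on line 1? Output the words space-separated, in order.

Line 1: ['memory', 'bird', 'spoon'] (min_width=17, slack=3)
Line 2: ['forest', 'that', 'wolf', 'a'] (min_width=18, slack=2)
Line 3: ['mountain', 'quick'] (min_width=14, slack=6)
Line 4: ['memory', 'dirty', 'banana'] (min_width=19, slack=1)
Line 5: ['sky', 'progress', 'salty'] (min_width=18, slack=2)

Answer: memory bird spoon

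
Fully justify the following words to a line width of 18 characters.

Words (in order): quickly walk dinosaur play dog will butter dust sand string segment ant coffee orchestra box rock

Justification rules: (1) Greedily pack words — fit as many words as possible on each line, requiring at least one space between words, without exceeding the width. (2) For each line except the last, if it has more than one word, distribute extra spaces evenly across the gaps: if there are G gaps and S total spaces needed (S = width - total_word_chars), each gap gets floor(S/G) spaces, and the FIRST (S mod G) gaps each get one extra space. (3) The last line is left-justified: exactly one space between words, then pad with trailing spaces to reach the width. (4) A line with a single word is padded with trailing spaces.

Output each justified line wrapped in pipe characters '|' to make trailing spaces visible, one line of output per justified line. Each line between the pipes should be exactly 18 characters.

Line 1: ['quickly', 'walk'] (min_width=12, slack=6)
Line 2: ['dinosaur', 'play', 'dog'] (min_width=17, slack=1)
Line 3: ['will', 'butter', 'dust'] (min_width=16, slack=2)
Line 4: ['sand', 'string'] (min_width=11, slack=7)
Line 5: ['segment', 'ant', 'coffee'] (min_width=18, slack=0)
Line 6: ['orchestra', 'box', 'rock'] (min_width=18, slack=0)

Answer: |quickly       walk|
|dinosaur  play dog|
|will  butter  dust|
|sand        string|
|segment ant coffee|
|orchestra box rock|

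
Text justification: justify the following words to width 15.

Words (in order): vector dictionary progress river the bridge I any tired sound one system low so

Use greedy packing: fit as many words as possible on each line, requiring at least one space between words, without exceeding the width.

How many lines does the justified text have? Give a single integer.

Line 1: ['vector'] (min_width=6, slack=9)
Line 2: ['dictionary'] (min_width=10, slack=5)
Line 3: ['progress', 'river'] (min_width=14, slack=1)
Line 4: ['the', 'bridge', 'I'] (min_width=12, slack=3)
Line 5: ['any', 'tired', 'sound'] (min_width=15, slack=0)
Line 6: ['one', 'system', 'low'] (min_width=14, slack=1)
Line 7: ['so'] (min_width=2, slack=13)
Total lines: 7

Answer: 7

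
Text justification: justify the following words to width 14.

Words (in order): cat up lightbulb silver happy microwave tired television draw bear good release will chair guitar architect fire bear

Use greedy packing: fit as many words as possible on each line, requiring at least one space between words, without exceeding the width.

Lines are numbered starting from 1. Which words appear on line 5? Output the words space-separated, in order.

Answer: tired

Derivation:
Line 1: ['cat', 'up'] (min_width=6, slack=8)
Line 2: ['lightbulb'] (min_width=9, slack=5)
Line 3: ['silver', 'happy'] (min_width=12, slack=2)
Line 4: ['microwave'] (min_width=9, slack=5)
Line 5: ['tired'] (min_width=5, slack=9)
Line 6: ['television'] (min_width=10, slack=4)
Line 7: ['draw', 'bear', 'good'] (min_width=14, slack=0)
Line 8: ['release', 'will'] (min_width=12, slack=2)
Line 9: ['chair', 'guitar'] (min_width=12, slack=2)
Line 10: ['architect', 'fire'] (min_width=14, slack=0)
Line 11: ['bear'] (min_width=4, slack=10)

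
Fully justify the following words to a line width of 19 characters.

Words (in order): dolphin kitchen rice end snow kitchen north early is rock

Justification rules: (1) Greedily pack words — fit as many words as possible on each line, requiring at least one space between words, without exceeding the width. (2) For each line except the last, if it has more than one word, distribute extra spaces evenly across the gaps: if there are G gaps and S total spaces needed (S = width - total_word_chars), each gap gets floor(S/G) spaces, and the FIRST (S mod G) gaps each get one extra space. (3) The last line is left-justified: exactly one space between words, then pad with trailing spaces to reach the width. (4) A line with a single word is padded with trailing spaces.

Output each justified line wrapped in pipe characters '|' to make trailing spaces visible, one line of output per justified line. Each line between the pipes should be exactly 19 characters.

Line 1: ['dolphin', 'kitchen'] (min_width=15, slack=4)
Line 2: ['rice', 'end', 'snow'] (min_width=13, slack=6)
Line 3: ['kitchen', 'north', 'early'] (min_width=19, slack=0)
Line 4: ['is', 'rock'] (min_width=7, slack=12)

Answer: |dolphin     kitchen|
|rice    end    snow|
|kitchen north early|
|is rock            |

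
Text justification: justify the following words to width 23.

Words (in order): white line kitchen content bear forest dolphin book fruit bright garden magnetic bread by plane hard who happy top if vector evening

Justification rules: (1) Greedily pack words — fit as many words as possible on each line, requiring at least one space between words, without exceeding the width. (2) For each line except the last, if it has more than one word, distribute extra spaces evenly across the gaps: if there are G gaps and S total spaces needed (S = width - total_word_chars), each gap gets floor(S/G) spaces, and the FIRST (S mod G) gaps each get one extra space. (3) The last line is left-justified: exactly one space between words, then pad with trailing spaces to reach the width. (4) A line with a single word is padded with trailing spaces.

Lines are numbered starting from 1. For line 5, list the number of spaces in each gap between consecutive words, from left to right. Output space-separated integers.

Line 1: ['white', 'line', 'kitchen'] (min_width=18, slack=5)
Line 2: ['content', 'bear', 'forest'] (min_width=19, slack=4)
Line 3: ['dolphin', 'book', 'fruit'] (min_width=18, slack=5)
Line 4: ['bright', 'garden', 'magnetic'] (min_width=22, slack=1)
Line 5: ['bread', 'by', 'plane', 'hard', 'who'] (min_width=23, slack=0)
Line 6: ['happy', 'top', 'if', 'vector'] (min_width=19, slack=4)
Line 7: ['evening'] (min_width=7, slack=16)

Answer: 1 1 1 1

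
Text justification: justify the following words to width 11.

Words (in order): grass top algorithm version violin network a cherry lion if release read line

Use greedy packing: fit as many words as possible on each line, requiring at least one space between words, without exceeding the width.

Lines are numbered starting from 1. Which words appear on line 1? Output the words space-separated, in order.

Line 1: ['grass', 'top'] (min_width=9, slack=2)
Line 2: ['algorithm'] (min_width=9, slack=2)
Line 3: ['version'] (min_width=7, slack=4)
Line 4: ['violin'] (min_width=6, slack=5)
Line 5: ['network', 'a'] (min_width=9, slack=2)
Line 6: ['cherry', 'lion'] (min_width=11, slack=0)
Line 7: ['if', 'release'] (min_width=10, slack=1)
Line 8: ['read', 'line'] (min_width=9, slack=2)

Answer: grass top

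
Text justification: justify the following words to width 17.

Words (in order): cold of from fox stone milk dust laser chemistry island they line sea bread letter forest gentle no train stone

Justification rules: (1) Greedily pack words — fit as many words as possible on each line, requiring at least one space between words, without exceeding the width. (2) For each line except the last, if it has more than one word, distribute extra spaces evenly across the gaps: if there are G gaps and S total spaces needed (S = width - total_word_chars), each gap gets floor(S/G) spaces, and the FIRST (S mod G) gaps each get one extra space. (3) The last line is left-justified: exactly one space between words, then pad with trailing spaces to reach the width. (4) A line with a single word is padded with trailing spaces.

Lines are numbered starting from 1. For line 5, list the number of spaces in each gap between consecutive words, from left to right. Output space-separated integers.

Line 1: ['cold', 'of', 'from', 'fox'] (min_width=16, slack=1)
Line 2: ['stone', 'milk', 'dust'] (min_width=15, slack=2)
Line 3: ['laser', 'chemistry'] (min_width=15, slack=2)
Line 4: ['island', 'they', 'line'] (min_width=16, slack=1)
Line 5: ['sea', 'bread', 'letter'] (min_width=16, slack=1)
Line 6: ['forest', 'gentle', 'no'] (min_width=16, slack=1)
Line 7: ['train', 'stone'] (min_width=11, slack=6)

Answer: 2 1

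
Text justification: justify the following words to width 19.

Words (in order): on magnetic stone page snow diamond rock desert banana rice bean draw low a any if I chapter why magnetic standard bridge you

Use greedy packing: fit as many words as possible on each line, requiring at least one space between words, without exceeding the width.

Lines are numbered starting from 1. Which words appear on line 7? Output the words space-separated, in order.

Line 1: ['on', 'magnetic', 'stone'] (min_width=17, slack=2)
Line 2: ['page', 'snow', 'diamond'] (min_width=17, slack=2)
Line 3: ['rock', 'desert', 'banana'] (min_width=18, slack=1)
Line 4: ['rice', 'bean', 'draw', 'low'] (min_width=18, slack=1)
Line 5: ['a', 'any', 'if', 'I', 'chapter'] (min_width=18, slack=1)
Line 6: ['why', 'magnetic'] (min_width=12, slack=7)
Line 7: ['standard', 'bridge', 'you'] (min_width=19, slack=0)

Answer: standard bridge you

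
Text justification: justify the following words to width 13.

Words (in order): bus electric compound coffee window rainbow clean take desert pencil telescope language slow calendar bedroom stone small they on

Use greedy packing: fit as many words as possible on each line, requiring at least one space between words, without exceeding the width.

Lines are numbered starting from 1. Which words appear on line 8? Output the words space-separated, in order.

Line 1: ['bus', 'electric'] (min_width=12, slack=1)
Line 2: ['compound'] (min_width=8, slack=5)
Line 3: ['coffee', 'window'] (min_width=13, slack=0)
Line 4: ['rainbow', 'clean'] (min_width=13, slack=0)
Line 5: ['take', 'desert'] (min_width=11, slack=2)
Line 6: ['pencil'] (min_width=6, slack=7)
Line 7: ['telescope'] (min_width=9, slack=4)
Line 8: ['language', 'slow'] (min_width=13, slack=0)
Line 9: ['calendar'] (min_width=8, slack=5)
Line 10: ['bedroom', 'stone'] (min_width=13, slack=0)
Line 11: ['small', 'they', 'on'] (min_width=13, slack=0)

Answer: language slow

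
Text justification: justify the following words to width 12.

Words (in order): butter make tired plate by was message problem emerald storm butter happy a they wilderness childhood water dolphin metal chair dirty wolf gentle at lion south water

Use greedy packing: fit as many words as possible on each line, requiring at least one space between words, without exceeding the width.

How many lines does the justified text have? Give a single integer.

Answer: 17

Derivation:
Line 1: ['butter', 'make'] (min_width=11, slack=1)
Line 2: ['tired', 'plate'] (min_width=11, slack=1)
Line 3: ['by', 'was'] (min_width=6, slack=6)
Line 4: ['message'] (min_width=7, slack=5)
Line 5: ['problem'] (min_width=7, slack=5)
Line 6: ['emerald'] (min_width=7, slack=5)
Line 7: ['storm', 'butter'] (min_width=12, slack=0)
Line 8: ['happy', 'a', 'they'] (min_width=12, slack=0)
Line 9: ['wilderness'] (min_width=10, slack=2)
Line 10: ['childhood'] (min_width=9, slack=3)
Line 11: ['water'] (min_width=5, slack=7)
Line 12: ['dolphin'] (min_width=7, slack=5)
Line 13: ['metal', 'chair'] (min_width=11, slack=1)
Line 14: ['dirty', 'wolf'] (min_width=10, slack=2)
Line 15: ['gentle', 'at'] (min_width=9, slack=3)
Line 16: ['lion', 'south'] (min_width=10, slack=2)
Line 17: ['water'] (min_width=5, slack=7)
Total lines: 17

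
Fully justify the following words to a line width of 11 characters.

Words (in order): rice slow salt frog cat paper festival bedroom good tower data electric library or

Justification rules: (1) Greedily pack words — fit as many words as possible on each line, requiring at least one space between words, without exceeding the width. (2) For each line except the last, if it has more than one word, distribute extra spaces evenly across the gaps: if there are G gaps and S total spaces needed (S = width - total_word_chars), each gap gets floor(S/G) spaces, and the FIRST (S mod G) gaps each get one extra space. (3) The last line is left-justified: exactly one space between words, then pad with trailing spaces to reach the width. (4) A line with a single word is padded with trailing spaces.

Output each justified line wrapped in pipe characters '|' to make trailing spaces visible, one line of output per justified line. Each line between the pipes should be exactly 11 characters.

Line 1: ['rice', 'slow'] (min_width=9, slack=2)
Line 2: ['salt', 'frog'] (min_width=9, slack=2)
Line 3: ['cat', 'paper'] (min_width=9, slack=2)
Line 4: ['festival'] (min_width=8, slack=3)
Line 5: ['bedroom'] (min_width=7, slack=4)
Line 6: ['good', 'tower'] (min_width=10, slack=1)
Line 7: ['data'] (min_width=4, slack=7)
Line 8: ['electric'] (min_width=8, slack=3)
Line 9: ['library', 'or'] (min_width=10, slack=1)

Answer: |rice   slow|
|salt   frog|
|cat   paper|
|festival   |
|bedroom    |
|good  tower|
|data       |
|electric   |
|library or |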